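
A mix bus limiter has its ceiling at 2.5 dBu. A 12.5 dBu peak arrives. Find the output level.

2.5 dBu

A brickwall limiter is an ∞:1 compressor: any input above the ceiling is clamped to 2.5 dBu.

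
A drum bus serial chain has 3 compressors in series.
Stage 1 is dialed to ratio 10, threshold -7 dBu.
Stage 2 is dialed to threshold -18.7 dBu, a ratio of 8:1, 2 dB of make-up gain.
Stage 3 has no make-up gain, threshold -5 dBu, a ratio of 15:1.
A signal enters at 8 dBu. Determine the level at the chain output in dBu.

Stage 1: overshoot 15 dB → 15/10 = 1.5 dB → -5.5 dBu.
Stage 2: -5.5 dBu is 13.2 dB over -18.7 dBu; at 8:1 that becomes 1.65 dB over, giving -17.05 dBu; +2 dB make-up → -15.05 dBu.
Stage 3: -15.05 dBu ≤ -5 dBu, so stage 3 doesn't engage; output -15.05 dBu.

-15.05 dBu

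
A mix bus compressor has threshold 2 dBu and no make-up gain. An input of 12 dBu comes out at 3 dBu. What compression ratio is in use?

Input overshoot = 12 − 2 = 10 dB; output overshoot = 3 − 2 = 1 dB.
Ratio = 10 / 1 = 10.

10:1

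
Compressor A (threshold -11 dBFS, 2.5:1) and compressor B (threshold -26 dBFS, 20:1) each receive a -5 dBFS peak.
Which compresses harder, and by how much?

B, by 16.35 dB

A: 6 dB over, compressed to 2.4 dB over, so 3.6 dB of GR.
B: 21 dB over, compressed to 1.05 dB over, so 19.95 dB of GR.
B reduces 16.35 dB more.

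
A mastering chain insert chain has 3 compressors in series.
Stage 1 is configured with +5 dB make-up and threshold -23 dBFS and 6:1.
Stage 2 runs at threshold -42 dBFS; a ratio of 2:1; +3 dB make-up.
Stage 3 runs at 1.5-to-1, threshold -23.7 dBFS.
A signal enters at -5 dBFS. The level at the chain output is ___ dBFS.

-25.5 dBFS

Stage 1: overshoot 18 dB → 18/6 = 3 dB → -20 dBFS; +5 dB make-up → -15 dBFS.
Stage 2: 27 dB above -42 dBFS, reduced 2:1 to 13.5 dB above → -28.5 dBFS; +3 dB make-up → -25.5 dBFS.
Stage 3: below threshold (-25.5 ≤ -23.7); passes unchanged; output -25.5 dBFS.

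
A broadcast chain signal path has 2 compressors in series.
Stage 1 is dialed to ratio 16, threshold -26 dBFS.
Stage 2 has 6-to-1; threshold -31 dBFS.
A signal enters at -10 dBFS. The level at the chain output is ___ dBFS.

Stage 1: -10 dBFS is 16 dB over -26 dBFS; at 16:1 that becomes 1 dB over, giving -25 dBFS.
Stage 2: overshoot 6 dB → 6/6 = 1 dB → -30 dBFS.

-30 dBFS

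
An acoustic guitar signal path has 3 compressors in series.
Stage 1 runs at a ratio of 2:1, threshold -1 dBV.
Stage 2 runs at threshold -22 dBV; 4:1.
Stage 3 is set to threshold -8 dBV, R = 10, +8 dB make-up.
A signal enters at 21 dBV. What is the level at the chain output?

Stage 1: 21 dBV is 22 dB over -1 dBV; at 2:1 that becomes 11 dB over, giving 10 dBV.
Stage 2: 32 dB above -22 dBV, reduced 4:1 to 8 dB above → -14 dBV.
Stage 3: -14 dBV is at or below the -8 dBV threshold — no compression; make-up brings it to -6 dBV.

-6 dBV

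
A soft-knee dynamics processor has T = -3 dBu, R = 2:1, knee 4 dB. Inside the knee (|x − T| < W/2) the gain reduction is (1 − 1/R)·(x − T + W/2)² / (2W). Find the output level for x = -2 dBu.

x − T + W/2 = -2 − (-3) + 2 = 3.
GR = (1 − 1/2) × 3² / 8 = 0.5 × 9 / 8 = 0.5625 dB.
Output = -2 − 0.5625 = -2.5625 dBu.

-2.5625 dBu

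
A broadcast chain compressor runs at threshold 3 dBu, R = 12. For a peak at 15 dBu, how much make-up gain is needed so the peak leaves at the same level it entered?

11 dB

The peak compresses to 3 + 12/12 = 4 dBu.
To reach 15 dBu requires 15 − 4 = 11 dB of make-up.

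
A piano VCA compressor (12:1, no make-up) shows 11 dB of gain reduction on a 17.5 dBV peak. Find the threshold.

5.5 dBV

Gain reduction = 17.5 − 6.5 = 11 dB; output overshoot = GR / (R − 1) = 11 / 11 = 1 dB.
Threshold = output − output overshoot = 6.5 − 1 = 5.5 dBV.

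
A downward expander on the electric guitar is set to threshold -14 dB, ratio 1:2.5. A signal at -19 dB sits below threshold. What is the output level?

Below threshold, a 1:2.5 expander applies gain = (2.5−1)×(T − x) of attenuation.
(2.5−1) × 5 = 7.5 dB, so output = -19 − 7.5 = -26.5 dB.

-26.5 dB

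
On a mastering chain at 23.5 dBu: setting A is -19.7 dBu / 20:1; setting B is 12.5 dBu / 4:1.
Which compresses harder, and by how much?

A: 43.2 dB over, compressed to 2.16 dB over, so 41.04 dB of GR.
B: 11 dB over, compressed to 2.75 dB over, so 8.25 dB of GR.
A applies 32.79 dB more gain reduction.

A, by 32.79 dB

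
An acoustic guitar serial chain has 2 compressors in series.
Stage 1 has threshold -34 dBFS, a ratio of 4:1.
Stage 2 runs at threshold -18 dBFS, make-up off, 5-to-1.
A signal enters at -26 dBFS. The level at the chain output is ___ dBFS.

Stage 1: 8 dB above -34 dBFS, reduced 4:1 to 2 dB above → -32 dBFS.
Stage 2: below threshold (-32 ≤ -18); passes unchanged; output -32 dBFS.

-32 dBFS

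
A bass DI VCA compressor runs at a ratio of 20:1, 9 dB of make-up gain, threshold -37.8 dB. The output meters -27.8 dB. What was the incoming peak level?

Stripping the +9 dB make-up gives -36.8 dB at the gain stage.
That's 1 dB above the -37.8 dB threshold.
Before 20:1 compression the overshoot was 1 × 20 = 20 dB, so input = -37.8 + 20 = -17.8 dB.

-17.8 dB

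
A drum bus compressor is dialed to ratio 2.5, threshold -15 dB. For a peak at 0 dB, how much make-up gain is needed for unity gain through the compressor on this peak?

Overshoot 15 dB → 15/2.5 = 6 dB after compression, so the compressed level is -15 + 6 = -9 dB.
Make-up = target − compressed = 0 − (-9) = 9 dB.

9 dB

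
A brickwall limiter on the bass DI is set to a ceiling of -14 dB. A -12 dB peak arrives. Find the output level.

The limiter clamps the peak to its -14 dB ceiling.

-14 dB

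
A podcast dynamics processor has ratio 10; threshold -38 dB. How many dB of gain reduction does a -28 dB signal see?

Overshoot = -28 − (-38) = 10 dB.
After 10:1 compression the overshoot becomes 10/10 = 1 dB.
Gain reduction = 10 − 1 = 9 dB.

9 dB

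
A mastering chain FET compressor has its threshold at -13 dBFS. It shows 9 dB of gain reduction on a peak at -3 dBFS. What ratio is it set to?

10:1

Input overshoot = -3 − (-13) = 10 dB.
Output overshoot = 10 − 9 = 1 dB.
Ratio = input overshoot / output overshoot = 10 / 1 = 10.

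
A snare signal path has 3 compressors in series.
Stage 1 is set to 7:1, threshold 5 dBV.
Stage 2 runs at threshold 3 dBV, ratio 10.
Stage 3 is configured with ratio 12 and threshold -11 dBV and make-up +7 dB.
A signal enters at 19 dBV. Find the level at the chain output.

Stage 1: 14 dB above 5 dBV, reduced 7:1 to 2 dB above → 7 dBV.
Stage 2: 7 dBV is 4 dB over 3 dBV; at 10:1 that becomes 0.4 dB over, giving 3.4 dBV.
Stage 3: overshoot 14.4 dB → 14.4/12 = 1.2 dB → -9.8 dBV; +7 dB make-up → -2.8 dBV.

-2.8 dBV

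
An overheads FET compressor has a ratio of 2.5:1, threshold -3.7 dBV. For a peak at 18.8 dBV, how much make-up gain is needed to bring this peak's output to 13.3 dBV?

8 dB

Without make-up, output = threshold + overshoot/2.5 = -3.7 + 9 = 5.3 dBV.
Gap to target: 8 dB.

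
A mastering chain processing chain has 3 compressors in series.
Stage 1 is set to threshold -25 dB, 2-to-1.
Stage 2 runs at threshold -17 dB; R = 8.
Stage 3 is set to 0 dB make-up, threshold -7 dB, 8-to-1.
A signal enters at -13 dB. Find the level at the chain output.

-19 dB

Stage 1: overshoot 12 dB → 12/2 = 6 dB → -19 dB.
Stage 2: -19 dB ≤ -17 dB, so stage 2 doesn't engage; output -19 dB.
Stage 3: below threshold (-19 ≤ -7); passes unchanged; output -19 dB.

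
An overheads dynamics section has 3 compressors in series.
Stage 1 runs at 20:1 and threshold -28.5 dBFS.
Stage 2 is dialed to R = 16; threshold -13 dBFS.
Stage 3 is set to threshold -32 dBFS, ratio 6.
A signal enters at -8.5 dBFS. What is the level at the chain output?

Stage 1: 20 dB above -28.5 dBFS, reduced 20:1 to 1 dB above → -27.5 dBFS.
Stage 2: -27.5 dBFS ≤ -13 dBFS, so stage 2 doesn't engage; output -27.5 dBFS.
Stage 3: 4.5 dB above -32 dBFS, reduced 6:1 to 0.75 dB above → -31.25 dBFS.

-31.25 dBFS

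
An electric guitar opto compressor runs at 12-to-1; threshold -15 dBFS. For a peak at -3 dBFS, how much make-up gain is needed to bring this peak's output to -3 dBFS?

11 dB

Without make-up, output = threshold + overshoot/12 = -15 + 1 = -14 dBFS.
Gap to target: 11 dB.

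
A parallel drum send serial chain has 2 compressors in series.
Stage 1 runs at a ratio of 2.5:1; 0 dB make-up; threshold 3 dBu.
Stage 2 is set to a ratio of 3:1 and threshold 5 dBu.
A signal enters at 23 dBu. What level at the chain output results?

7 dBu

Stage 1: 20 dB above 3 dBu, reduced 2.5:1 to 8 dB above → 11 dBu.
Stage 2: 6 dB above 5 dBu, reduced 3:1 to 2 dB above → 7 dBu.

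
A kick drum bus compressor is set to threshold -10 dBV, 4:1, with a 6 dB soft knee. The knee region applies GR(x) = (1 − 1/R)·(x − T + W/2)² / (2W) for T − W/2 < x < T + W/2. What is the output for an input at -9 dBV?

x − T + W/2 = -9 − (-10) + 3 = 4.
GR = (1 − 1/4) × 4² / 12 = 0.75 × 16 / 12 = 1 dB.
Output = -9 − 1 = -10 dBV.

-10 dBV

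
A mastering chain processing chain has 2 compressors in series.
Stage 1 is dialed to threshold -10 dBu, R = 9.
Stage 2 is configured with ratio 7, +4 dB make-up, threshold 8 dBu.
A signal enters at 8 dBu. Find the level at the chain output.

-4 dBu

Stage 1: 8 dBu is 18 dB over -10 dBu; at 9:1 that becomes 2 dB over, giving -8 dBu.
Stage 2: -8 dBu ≤ 8 dBu, so stage 2 doesn't engage; make-up brings it to -4 dBu.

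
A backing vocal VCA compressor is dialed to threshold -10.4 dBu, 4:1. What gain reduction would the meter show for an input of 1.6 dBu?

9 dB

Overshoot = 1.6 − (-10.4) = 12 dB.
After 4:1 compression the overshoot becomes 12/4 = 3 dB.
Gain reduction = 12 − 3 = 9 dB.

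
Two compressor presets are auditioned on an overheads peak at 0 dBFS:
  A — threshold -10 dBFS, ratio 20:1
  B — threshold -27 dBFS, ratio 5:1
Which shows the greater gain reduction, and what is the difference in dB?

A: GR = 10 − 10/20 = 9.5 dB.
B: GR = 27 − 27/5 = 21.6 dB.
B reduces 12.1 dB more.

B, by 12.1 dB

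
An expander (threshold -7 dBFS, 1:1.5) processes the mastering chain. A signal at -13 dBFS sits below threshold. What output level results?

Below threshold, a 1:1.5 expander applies gain = (1.5−1)×(T − x) of attenuation.
(1.5−1) × 6 = 3 dB, so output = -13 − 3 = -16 dBFS.

-16 dBFS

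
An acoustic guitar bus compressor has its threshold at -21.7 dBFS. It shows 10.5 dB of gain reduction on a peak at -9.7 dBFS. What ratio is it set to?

Input overshoot = -9.7 − (-21.7) = 12 dB.
Output overshoot = 12 − 10.5 = 1.5 dB.
Ratio = input overshoot / output overshoot = 12 / 1.5 = 8.

8:1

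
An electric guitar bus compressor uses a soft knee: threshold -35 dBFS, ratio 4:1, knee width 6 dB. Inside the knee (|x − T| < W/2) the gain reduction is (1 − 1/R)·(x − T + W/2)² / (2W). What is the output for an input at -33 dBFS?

x − T + W/2 = -33 − (-35) + 3 = 5.
GR = (1 − 1/4) × 5² / 12 = 0.75 × 25 / 12 = 1.5625 dB.
Output = -33 − 1.5625 = -34.5625 dBFS.

-34.5625 dBFS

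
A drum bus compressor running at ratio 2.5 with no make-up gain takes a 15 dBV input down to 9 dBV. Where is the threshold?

5 dBV

Gain reduction = 15 − 9 = 6 dB; output overshoot = GR / (R − 1) = 6 / 1.5 = 4 dB.
Threshold = output − output overshoot = 9 − 4 = 5 dBV.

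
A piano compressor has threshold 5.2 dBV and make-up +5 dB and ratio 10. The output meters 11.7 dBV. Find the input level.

Remove make-up: 11.7 − 5 = 6.7 dBV.
That's 1.5 dB above the 5.2 dBV threshold.
Before 10:1 compression the overshoot was 1.5 × 10 = 15 dB, so input = 5.2 + 15 = 20.2 dBV.

20.2 dBV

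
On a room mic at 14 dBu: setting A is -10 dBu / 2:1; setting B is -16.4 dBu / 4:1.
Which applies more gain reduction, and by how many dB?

A: GR = 24 − 24/2 = 12 dB.
B: GR = 30.4 − 30.4/4 = 22.8 dB.
B reduces 10.8 dB more.

B, by 10.8 dB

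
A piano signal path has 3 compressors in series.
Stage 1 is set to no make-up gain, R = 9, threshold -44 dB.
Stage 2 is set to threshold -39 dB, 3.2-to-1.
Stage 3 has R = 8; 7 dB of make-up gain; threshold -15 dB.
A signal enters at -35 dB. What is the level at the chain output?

-36 dB

Stage 1: -35 dB is 9 dB over -44 dB; at 9:1 that becomes 1 dB over, giving -43 dB.
Stage 2: below threshold (-43 ≤ -39); passes unchanged; output -43 dB.
Stage 3: below threshold (-43 ≤ -15); passes unchanged; make-up brings it to -36 dB.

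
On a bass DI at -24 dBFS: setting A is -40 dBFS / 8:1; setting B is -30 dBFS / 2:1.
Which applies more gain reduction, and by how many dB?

A, by 11 dB

A: 16 dB over, compressed to 2 dB over, so 14 dB of GR.
B: 6 dB over, compressed to 3 dB over, so 3 dB of GR.
A applies 11 dB more gain reduction.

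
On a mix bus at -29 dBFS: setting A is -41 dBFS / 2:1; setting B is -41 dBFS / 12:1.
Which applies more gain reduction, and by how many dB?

B, by 5 dB

A: 12 dB over, compressed to 6 dB over, so 6 dB of GR.
B: 12 dB over, compressed to 1 dB over, so 11 dB of GR.
Difference: 5 dB in favour of B.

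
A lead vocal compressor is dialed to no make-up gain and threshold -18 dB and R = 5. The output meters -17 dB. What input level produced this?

Post-compression overshoot = -17 − (-18) = 1 dB.
Input overshoot = R × output overshoot = 5 dB → input = -18 + 5 = -13 dB.

-13 dB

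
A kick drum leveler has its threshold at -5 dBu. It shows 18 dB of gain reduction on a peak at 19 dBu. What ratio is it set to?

4:1

Input overshoot = 19 − (-5) = 24 dB.
Output overshoot = 24 − 18 = 6 dB.
Ratio = input overshoot / output overshoot = 24 / 6 = 4.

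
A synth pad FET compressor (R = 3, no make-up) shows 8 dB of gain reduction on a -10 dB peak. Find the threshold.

-22 dB

Input is 12 dB above T (since output overshoot × R = input overshoot: (-18 − T)·3 = -10 − T gives T = -22 dB).
Check: -22 + (-10 − (-22))/3 = -22 + 4 = -18 dB. ✓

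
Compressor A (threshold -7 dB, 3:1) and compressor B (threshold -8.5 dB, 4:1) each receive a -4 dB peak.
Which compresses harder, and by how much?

B, by 1.375 dB

A: 3 dB over, compressed to 1 dB over, so 2 dB of GR.
B: 4.5 dB over, compressed to 1.125 dB over, so 3.375 dB of GR.
B reduces 1.375 dB more.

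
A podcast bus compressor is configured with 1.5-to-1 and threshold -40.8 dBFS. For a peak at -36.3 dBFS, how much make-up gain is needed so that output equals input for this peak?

1.5 dB

The peak compresses to -40.8 + 4.5/1.5 = -37.8 dBFS.
To reach -36.3 dBFS requires -36.3 − (-37.8) = 1.5 dB of make-up.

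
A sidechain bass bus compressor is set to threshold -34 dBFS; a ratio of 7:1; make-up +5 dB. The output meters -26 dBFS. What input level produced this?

-13 dBFS

Before make-up, the level was -26 − 5 = -31 dBFS.
That's 3 dB above the -34 dBFS threshold.
Undo the ratio: input overshoot = 3 × 7 = 21 dB, giving input = -13 dBFS.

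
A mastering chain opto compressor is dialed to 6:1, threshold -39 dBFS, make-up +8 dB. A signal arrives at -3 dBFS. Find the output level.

Overshoot: -3 − (-39) = 36 dB.
The 36 dB excess becomes 6 dB after 6:1 reduction.
So the level is -39 + 6 = -33 dBFS; make-up adds 8 dB, giving -25 dBFS.

-25 dBFS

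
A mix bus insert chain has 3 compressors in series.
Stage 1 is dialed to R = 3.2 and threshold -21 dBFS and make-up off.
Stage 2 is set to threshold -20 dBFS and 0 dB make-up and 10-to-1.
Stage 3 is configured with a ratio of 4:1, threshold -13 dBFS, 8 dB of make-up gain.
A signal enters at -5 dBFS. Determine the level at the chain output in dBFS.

Stage 1: overshoot 16 dB → 16/3.2 = 5 dB → -16 dBFS.
Stage 2: -16 dBFS is 4 dB over -20 dBFS; at 10:1 that becomes 0.4 dB over, giving -19.6 dBFS.
Stage 3: below threshold (-19.6 ≤ -13); passes unchanged; make-up brings it to -11.6 dBFS.

-11.6 dBFS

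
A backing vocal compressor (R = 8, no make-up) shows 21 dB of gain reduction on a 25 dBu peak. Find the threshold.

1 dBu

Input is 24 dB above T (since output overshoot × R = input overshoot: (4 − T)·8 = 25 − T gives T = 1 dBu).
Check: 1 + (25 − 1)/8 = 1 + 3 = 4 dBu. ✓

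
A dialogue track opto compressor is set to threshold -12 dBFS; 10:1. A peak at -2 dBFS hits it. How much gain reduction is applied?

9 dB

The signal is 10 dB above threshold.
A 10:1 ratio leaves 1 dB of that excess.
So the signal is attenuated by 10 − 1 = 9 dB.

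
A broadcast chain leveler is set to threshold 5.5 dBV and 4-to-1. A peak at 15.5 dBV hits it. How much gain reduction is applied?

Overshoot = 15.5 − 5.5 = 10 dB.
At 4:1, output sits 10/4 = 2.5 dB above threshold.
GR = overshoot in − overshoot out = 10 − 2.5 = 7.5 dB.

7.5 dB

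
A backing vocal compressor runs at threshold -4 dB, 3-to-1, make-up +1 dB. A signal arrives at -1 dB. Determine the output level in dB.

Overshoot: -1 − (-4) = 3 dB.
3:1 compression reduces that to 3/3 = 1 dB over.
That puts the output at -3 dB; make-up adds 1 dB, giving -2 dB.

-2 dB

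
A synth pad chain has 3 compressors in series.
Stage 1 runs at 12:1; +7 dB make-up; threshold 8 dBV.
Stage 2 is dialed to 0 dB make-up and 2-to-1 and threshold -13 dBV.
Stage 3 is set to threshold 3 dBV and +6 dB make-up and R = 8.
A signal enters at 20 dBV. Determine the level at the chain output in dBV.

7.5 dBV

Stage 1: 12 dB above 8 dBV, reduced 12:1 to 1 dB above → 9 dBV; +7 dB make-up → 16 dBV.
Stage 2: 16 dBV is 29 dB over -13 dBV; at 2:1 that becomes 14.5 dB over, giving 1.5 dBV.
Stage 3: 1.5 dBV ≤ 3 dBV, so stage 3 doesn't engage; make-up brings it to 7.5 dBV.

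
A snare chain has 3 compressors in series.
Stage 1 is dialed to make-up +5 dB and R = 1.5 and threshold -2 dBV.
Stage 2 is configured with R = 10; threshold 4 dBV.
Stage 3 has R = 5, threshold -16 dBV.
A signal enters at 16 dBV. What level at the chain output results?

-11.78 dBV

Stage 1: 18 dB above -2 dBV, reduced 1.5:1 to 12 dB above → 10 dBV; +5 dB make-up → 15 dBV.
Stage 2: 15 dBV is 11 dB over 4 dBV; at 10:1 that becomes 1.1 dB over, giving 5.1 dBV.
Stage 3: 21.1 dB above -16 dBV, reduced 5:1 to 4.22 dB above → -11.78 dBV.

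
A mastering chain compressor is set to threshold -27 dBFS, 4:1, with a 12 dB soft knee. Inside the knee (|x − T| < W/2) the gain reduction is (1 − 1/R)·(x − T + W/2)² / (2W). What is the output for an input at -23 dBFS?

x − T + W/2 = -23 − (-27) + 6 = 10.
GR = (1 − 1/4) × 10² / 24 = 0.75 × 100 / 24 = 3.125 dB.
Output = -23 − 3.125 = -26.125 dBFS.

-26.125 dBFS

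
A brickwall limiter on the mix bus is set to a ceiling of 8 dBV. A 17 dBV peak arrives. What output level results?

At ∞:1, everything above 8 dBV is held at the ceiling.

8 dBV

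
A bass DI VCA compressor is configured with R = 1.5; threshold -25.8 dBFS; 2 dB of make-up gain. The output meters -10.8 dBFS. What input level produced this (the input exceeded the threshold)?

Remove make-up: -10.8 − 2 = -12.8 dBFS.
That's 13 dB above the -25.8 dBFS threshold.
Before 1.5:1 compression the overshoot was 13 × 1.5 = 19.5 dB, so input = -25.8 + 19.5 = -6.3 dBFS.

-6.3 dBFS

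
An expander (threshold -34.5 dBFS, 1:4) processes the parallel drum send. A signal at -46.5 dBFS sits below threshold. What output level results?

-82.5 dBFS

Undershoot = (-34.5) − (-46.5) = 12 dB.
At 1:4, that expands to 48 dB under threshold.
Output = -34.5 − 48 = -82.5 dBFS.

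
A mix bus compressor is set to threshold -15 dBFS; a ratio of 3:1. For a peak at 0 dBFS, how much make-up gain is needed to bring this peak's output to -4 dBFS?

6 dB

The peak compresses to -15 + 15/3 = -10 dBFS.
To reach -4 dBFS requires -4 − (-10) = 6 dB of make-up.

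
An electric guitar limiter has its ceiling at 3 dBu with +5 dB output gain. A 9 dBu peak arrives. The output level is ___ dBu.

At ∞:1, everything above 3 dBu is held at the ceiling.
Output gain then adds 5 dB: 3 + 5 = 8 dBu.

8 dBu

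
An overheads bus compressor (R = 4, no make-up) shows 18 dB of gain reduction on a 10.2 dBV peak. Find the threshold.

-13.8 dBV

Input is 24 dB above T (since output overshoot × R = input overshoot: (-7.8 − T)·4 = 10.2 − T gives T = -13.8 dBV).
Check: -13.8 + (10.2 − (-13.8))/4 = -13.8 + 6 = -7.8 dBV. ✓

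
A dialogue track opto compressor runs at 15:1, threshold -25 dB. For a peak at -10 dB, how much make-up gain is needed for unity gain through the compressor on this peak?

Overshoot 15 dB → 15/15 = 1 dB after compression, so the compressed level is -25 + 1 = -24 dB.
Make-up = target − compressed = -10 − (-24) = 14 dB.

14 dB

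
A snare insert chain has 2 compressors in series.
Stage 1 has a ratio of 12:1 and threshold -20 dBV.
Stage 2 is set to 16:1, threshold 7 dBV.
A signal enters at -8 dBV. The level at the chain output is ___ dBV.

Stage 1: overshoot 12 dB → 12/12 = 1 dB → -19 dBV.
Stage 2: -19 dBV is at or below the 7 dBV threshold — no compression; output -19 dBV.

-19 dBV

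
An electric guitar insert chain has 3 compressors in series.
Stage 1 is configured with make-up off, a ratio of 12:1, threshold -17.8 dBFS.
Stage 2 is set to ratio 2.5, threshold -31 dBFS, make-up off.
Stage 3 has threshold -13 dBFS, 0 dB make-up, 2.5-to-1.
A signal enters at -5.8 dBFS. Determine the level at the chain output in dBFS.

-25.32 dBFS

Stage 1: overshoot 12 dB → 12/12 = 1 dB → -16.8 dBFS.
Stage 2: 14.2 dB above -31 dBFS, reduced 2.5:1 to 5.68 dB above → -25.32 dBFS.
Stage 3: -25.32 dBFS is at or below the -13 dBFS threshold — no compression; output -25.32 dBFS.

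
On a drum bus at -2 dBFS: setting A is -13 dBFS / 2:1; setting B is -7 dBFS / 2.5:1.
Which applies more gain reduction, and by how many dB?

A: 11 dB over, compressed to 5.5 dB over, so 5.5 dB of GR.
B: 5 dB over, compressed to 2 dB over, so 3 dB of GR.
Difference: 2.5 dB in favour of A.

A, by 2.5 dB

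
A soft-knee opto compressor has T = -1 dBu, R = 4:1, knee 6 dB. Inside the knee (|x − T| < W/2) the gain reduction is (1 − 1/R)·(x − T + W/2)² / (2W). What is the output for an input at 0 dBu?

-1 dBu

x − T + W/2 = 0 − (-1) + 3 = 4.
GR = (1 − 1/4) × 4² / 12 = 0.75 × 16 / 12 = 1 dB.
Output = 0 − 1 = -1 dBu.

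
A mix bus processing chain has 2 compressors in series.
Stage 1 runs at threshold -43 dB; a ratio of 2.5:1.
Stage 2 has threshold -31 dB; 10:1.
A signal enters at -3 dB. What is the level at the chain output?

-30.6 dB

Stage 1: overshoot 40 dB → 40/2.5 = 16 dB → -27 dB.
Stage 2: 4 dB above -31 dB, reduced 10:1 to 0.4 dB above → -30.6 dB.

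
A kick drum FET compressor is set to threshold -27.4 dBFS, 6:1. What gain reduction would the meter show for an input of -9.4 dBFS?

Overshoot = -9.4 − (-27.4) = 18 dB.
After 6:1 compression the overshoot becomes 18/6 = 3 dB.
Gain reduction = 18 − 3 = 15 dB.

15 dB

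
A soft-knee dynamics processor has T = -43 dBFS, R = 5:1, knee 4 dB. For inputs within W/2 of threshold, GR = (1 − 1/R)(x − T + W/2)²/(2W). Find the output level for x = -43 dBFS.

-43.4 dBFS

x − T + W/2 = -43 − (-43) + 2 = 2.
GR = (1 − 1/5) × 2² / 8 = 0.8 × 4 / 8 = 0.4 dB.
Output = -43 − 0.4 = -43.4 dBFS.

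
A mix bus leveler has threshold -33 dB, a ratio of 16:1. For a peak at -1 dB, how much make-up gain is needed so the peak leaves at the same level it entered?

30 dB

Without make-up, output = threshold + overshoot/16 = -33 + 2 = -31 dB.
Gap to target: 30 dB.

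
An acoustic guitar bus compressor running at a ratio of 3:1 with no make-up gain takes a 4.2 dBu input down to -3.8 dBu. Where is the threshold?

Gain reduction = 4.2 − (-3.8) = 8 dB; output overshoot = GR / (R − 1) = 8 / 2 = 4 dB.
Threshold = output − output overshoot = -3.8 − 4 = -7.8 dBu.

-7.8 dBu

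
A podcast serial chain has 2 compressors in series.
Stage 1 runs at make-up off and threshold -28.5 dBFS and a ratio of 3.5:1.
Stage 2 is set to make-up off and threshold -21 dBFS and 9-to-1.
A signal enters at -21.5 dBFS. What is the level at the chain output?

-26.5 dBFS

Stage 1: -21.5 dBFS is 7 dB over -28.5 dBFS; at 3.5:1 that becomes 2 dB over, giving -26.5 dBFS.
Stage 2: -26.5 dBFS is at or below the -21 dBFS threshold — no compression; output -26.5 dBFS.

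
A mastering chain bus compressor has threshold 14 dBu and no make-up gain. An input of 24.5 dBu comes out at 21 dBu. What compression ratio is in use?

Input overshoot = 24.5 − 14 = 10.5 dB; output overshoot = 21 − 14 = 7 dB.
Ratio = 10.5 / 7 = 1.5.

1.5:1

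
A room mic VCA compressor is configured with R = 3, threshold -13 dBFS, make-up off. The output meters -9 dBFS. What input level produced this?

The compressed level sits -9 − (-13) = 4 dB over threshold.
Undo the ratio: input overshoot = 4 × 3 = 12 dB, giving input = -1 dBFS.

-1 dBFS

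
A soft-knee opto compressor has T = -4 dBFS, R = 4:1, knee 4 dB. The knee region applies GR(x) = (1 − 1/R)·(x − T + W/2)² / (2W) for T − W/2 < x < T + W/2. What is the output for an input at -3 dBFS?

-3.84375 dBFS

x − T + W/2 = -3 − (-4) + 2 = 3.
GR = (1 − 1/4) × 3² / 8 = 0.75 × 9 / 8 = 0.84375 dB.
Output = -3 − 0.84375 = -3.84375 dBFS.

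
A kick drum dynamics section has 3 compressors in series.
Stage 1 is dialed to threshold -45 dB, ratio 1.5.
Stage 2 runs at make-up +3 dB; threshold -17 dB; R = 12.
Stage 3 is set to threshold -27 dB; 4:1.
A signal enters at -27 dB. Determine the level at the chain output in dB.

Stage 1: -27 dB is 18 dB over -45 dB; at 1.5:1 that becomes 12 dB over, giving -33 dB.
Stage 2: -33 dB is at or below the -17 dB threshold — no compression; make-up brings it to -30 dB.
Stage 3: -30 dB is at or below the -27 dB threshold — no compression; output -30 dB.

-30 dB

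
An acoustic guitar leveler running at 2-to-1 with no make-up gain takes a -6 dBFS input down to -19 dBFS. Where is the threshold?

-32 dBFS

Let T be the threshold. Output overshoot = (input overshoot)/R, so -19 − T = (-6 − T)/2.
2·(-19 − T) = -6 − T → 1·T = -38 − (-6) = -32.
T = -32/1 = -32 dBFS.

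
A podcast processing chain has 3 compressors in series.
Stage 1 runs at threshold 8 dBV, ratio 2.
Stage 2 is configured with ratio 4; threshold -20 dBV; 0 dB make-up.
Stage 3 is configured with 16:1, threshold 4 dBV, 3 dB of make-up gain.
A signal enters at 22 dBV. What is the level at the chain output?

Stage 1: 22 dBV is 14 dB over 8 dBV; at 2:1 that becomes 7 dB over, giving 15 dBV.
Stage 2: 35 dB above -20 dBV, reduced 4:1 to 8.75 dB above → -11.25 dBV.
Stage 3: -11.25 dBV ≤ 4 dBV, so stage 3 doesn't engage; make-up brings it to -8.25 dBV.

-8.25 dBV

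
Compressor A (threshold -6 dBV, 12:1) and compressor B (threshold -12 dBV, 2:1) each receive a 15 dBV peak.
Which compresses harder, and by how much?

A, by 5.75 dB

A: GR = 21 − 21/12 = 19.25 dB.
B: GR = 27 − 27/2 = 13.5 dB.
A reduces 5.75 dB more.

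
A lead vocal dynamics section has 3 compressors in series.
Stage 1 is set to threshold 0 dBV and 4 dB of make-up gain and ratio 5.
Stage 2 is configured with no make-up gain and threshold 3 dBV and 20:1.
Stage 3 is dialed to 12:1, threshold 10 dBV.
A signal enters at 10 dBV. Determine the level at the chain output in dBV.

Stage 1: 10 dBV is 10 dB over 0 dBV; at 5:1 that becomes 2 dB over, giving 2 dBV; +4 dB make-up → 6 dBV.
Stage 2: overshoot 3 dB → 3/20 = 0.15 dB → 3.15 dBV.
Stage 3: 3.15 dBV ≤ 10 dBV, so stage 3 doesn't engage; output 3.15 dBV.

3.15 dBV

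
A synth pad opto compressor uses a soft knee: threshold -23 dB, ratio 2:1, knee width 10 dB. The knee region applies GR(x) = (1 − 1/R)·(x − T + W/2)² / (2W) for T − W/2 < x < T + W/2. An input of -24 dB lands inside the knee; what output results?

x − T + W/2 = -24 − (-23) + 5 = 4.
GR = (1 − 1/2) × 4² / 20 = 0.5 × 16 / 20 = 0.4 dB.
Output = -24 − 0.4 = -24.4 dB.

-24.4 dB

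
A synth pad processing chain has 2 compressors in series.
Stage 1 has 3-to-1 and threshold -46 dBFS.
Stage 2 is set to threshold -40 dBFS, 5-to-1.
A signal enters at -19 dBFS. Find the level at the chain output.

-39.4 dBFS

Stage 1: 27 dB above -46 dBFS, reduced 3:1 to 9 dB above → -37 dBFS.
Stage 2: -37 dBFS is 3 dB over -40 dBFS; at 5:1 that becomes 0.6 dB over, giving -39.4 dBFS.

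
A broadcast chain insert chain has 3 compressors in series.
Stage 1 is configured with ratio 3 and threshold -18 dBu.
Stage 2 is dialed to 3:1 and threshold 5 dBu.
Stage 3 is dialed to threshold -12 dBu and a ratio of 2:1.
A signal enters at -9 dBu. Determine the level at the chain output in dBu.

-15 dBu

Stage 1: 9 dB above -18 dBu, reduced 3:1 to 3 dB above → -15 dBu.
Stage 2: -15 dBu is at or below the 5 dBu threshold — no compression; output -15 dBu.
Stage 3: -15 dBu is at or below the -12 dBu threshold — no compression; output -15 dBu.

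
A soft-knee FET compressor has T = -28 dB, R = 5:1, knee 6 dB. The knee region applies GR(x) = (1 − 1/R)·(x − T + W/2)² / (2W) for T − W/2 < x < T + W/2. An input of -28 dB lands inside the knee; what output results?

x − T + W/2 = -28 − (-28) + 3 = 3.
GR = (1 − 1/5) × 3² / 12 = 0.8 × 9 / 12 = 0.6 dB.
Output = -28 − 0.6 = -28.6 dB.

-28.6 dB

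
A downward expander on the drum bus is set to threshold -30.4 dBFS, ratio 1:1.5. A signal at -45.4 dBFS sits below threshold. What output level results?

-52.9 dBFS

Undershoot = (-30.4) − (-45.4) = 15 dB.
At 1:1.5, that expands to 22.5 dB under threshold.
Output = -30.4 − 22.5 = -52.9 dBFS.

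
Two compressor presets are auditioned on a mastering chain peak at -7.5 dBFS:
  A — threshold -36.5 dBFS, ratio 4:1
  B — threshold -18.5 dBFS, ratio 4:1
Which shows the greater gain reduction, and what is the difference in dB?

A: overshoot 29 dB → output overshoot 7.25 dB → GR 21.75 dB.
B: overshoot 11 dB → output overshoot 2.75 dB → GR 8.25 dB.
A applies 13.5 dB more gain reduction.

A, by 13.5 dB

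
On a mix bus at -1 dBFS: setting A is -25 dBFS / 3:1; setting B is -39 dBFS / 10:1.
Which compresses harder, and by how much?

A: 24 dB over, compressed to 8 dB over, so 16 dB of GR.
B: 38 dB over, compressed to 3.8 dB over, so 34.2 dB of GR.
B applies 18.2 dB more gain reduction.

B, by 18.2 dB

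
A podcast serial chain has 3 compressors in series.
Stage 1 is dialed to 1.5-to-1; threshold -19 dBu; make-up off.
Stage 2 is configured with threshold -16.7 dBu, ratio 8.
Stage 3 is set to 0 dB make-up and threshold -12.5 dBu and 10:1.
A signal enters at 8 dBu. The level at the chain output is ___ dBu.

-14.7375 dBu

Stage 1: overshoot 27 dB → 27/1.5 = 18 dB → -1 dBu.
Stage 2: -1 dBu is 15.7 dB over -16.7 dBu; at 8:1 that becomes 1.9625 dB over, giving -14.7375 dBu.
Stage 3: -14.7375 dBu ≤ -12.5 dBu, so stage 3 doesn't engage; output -14.7375 dBu.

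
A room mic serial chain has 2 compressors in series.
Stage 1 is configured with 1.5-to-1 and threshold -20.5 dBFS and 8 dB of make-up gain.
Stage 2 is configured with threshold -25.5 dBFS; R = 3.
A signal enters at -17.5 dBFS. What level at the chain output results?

-20.5 dBFS

Stage 1: -17.5 dBFS is 3 dB over -20.5 dBFS; at 1.5:1 that becomes 2 dB over, giving -18.5 dBFS; +8 dB make-up → -10.5 dBFS.
Stage 2: overshoot 15 dB → 15/3 = 5 dB → -20.5 dBFS.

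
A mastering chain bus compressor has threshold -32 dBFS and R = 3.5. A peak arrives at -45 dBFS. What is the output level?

-45 dBFS is 13 dB below the -32 dBFS threshold, so no gain reduction is applied.
Output = input = -45 dBFS.

-45 dBFS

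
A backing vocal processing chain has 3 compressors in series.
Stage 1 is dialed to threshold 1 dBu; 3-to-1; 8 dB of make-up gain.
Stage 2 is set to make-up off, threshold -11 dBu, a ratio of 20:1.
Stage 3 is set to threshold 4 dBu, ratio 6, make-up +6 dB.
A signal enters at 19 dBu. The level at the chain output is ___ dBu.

Stage 1: 18 dB above 1 dBu, reduced 3:1 to 6 dB above → 7 dBu; +8 dB make-up → 15 dBu.
Stage 2: 26 dB above -11 dBu, reduced 20:1 to 1.3 dB above → -9.7 dBu.
Stage 3: below threshold (-9.7 ≤ 4); passes unchanged; make-up brings it to -3.7 dBu.

-3.7 dBu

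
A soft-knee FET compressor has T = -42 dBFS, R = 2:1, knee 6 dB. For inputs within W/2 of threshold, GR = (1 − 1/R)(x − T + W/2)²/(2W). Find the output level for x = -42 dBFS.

x − T + W/2 = -42 − (-42) + 3 = 3.
GR = (1 − 1/2) × 3² / 12 = 0.5 × 9 / 12 = 0.375 dB.
Output = -42 − 0.375 = -42.375 dBFS.

-42.375 dBFS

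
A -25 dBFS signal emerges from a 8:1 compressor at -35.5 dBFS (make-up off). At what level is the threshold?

-37 dBFS

Input is 12 dB above T (since output overshoot × R = input overshoot: (-35.5 − T)·8 = -25 − T gives T = -37 dBFS).
Check: -37 + (-25 − (-37))/8 = -37 + 1.5 = -35.5 dBFS. ✓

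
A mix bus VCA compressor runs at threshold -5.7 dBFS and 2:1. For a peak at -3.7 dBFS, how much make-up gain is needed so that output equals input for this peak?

1 dB

Overshoot 2 dB → 2/2 = 1 dB after compression, so the compressed level is -5.7 + 1 = -4.7 dBFS.
Make-up = target − compressed = -3.7 − (-4.7) = 1 dB.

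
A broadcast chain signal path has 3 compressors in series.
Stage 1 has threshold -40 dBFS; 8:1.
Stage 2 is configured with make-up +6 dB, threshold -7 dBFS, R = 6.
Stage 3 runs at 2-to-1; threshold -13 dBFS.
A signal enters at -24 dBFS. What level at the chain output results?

-32 dBFS

Stage 1: -24 dBFS is 16 dB over -40 dBFS; at 8:1 that becomes 2 dB over, giving -38 dBFS.
Stage 2: -38 dBFS is at or below the -7 dBFS threshold — no compression; make-up brings it to -32 dBFS.
Stage 3: -32 dBFS ≤ -13 dBFS, so stage 3 doesn't engage; output -32 dBFS.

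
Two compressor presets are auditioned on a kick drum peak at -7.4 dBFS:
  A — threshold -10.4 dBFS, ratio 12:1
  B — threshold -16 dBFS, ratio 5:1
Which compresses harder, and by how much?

B, by 4.13 dB

A: GR = 3 − 3/12 = 2.75 dB.
B: GR = 8.6 − 8.6/5 = 6.88 dB.
B applies 4.13 dB more gain reduction.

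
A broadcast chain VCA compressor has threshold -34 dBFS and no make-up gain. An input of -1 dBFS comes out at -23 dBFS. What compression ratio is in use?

3:1

Input overshoot = -1 − (-34) = 33 dB; output overshoot = -23 − (-34) = 11 dB.
Ratio = 33 / 11 = 3.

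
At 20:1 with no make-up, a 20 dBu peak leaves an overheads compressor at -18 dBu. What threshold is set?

-20 dBu

Let T be the threshold. Output overshoot = (input overshoot)/R, so -18 − T = (20 − T)/20.
20·(-18 − T) = 20 − T → 19·T = -360 − 20 = -380.
T = -380/19 = -20 dBu.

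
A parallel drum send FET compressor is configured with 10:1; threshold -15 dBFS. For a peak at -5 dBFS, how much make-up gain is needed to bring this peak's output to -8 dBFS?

6 dB

The peak compresses to -15 + 10/10 = -14 dBFS.
To reach -8 dBFS requires -8 − (-14) = 6 dB of make-up.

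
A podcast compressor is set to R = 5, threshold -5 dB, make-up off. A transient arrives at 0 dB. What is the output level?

0 dB sits 5 dB over threshold.
At 5:1 the overshoot is divided by 5, leaving 1 dB above threshold.
That puts the output at -4 dB.

-4 dB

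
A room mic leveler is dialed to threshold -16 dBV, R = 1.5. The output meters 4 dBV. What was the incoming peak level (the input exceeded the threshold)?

Post-compression overshoot = 4 − (-16) = 20 dB.
Undo the ratio: input overshoot = 20 × 1.5 = 30 dB, giving input = 14 dBV.

14 dBV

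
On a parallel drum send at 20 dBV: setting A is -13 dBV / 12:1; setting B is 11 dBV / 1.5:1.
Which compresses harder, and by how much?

A, by 27.25 dB

A: overshoot 33 dB → output overshoot 2.75 dB → GR 30.25 dB.
B: overshoot 9 dB → output overshoot 6 dB → GR 3 dB.
A applies 27.25 dB more gain reduction.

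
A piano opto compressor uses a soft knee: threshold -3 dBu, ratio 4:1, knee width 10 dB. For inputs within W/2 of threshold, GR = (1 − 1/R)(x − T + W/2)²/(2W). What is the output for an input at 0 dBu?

x − T + W/2 = 0 − (-3) + 5 = 8.
GR = (1 − 1/4) × 8² / 20 = 0.75 × 64 / 20 = 2.4 dB.
Output = 0 − 2.4 = -2.4 dBu.

-2.4 dBu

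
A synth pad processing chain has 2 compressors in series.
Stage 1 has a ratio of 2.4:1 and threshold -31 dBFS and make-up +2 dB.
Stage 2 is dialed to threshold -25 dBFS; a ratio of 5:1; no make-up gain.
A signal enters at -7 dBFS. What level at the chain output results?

-23.8 dBFS

Stage 1: overshoot 24 dB → 24/2.4 = 10 dB → -21 dBFS; +2 dB make-up → -19 dBFS.
Stage 2: 6 dB above -25 dBFS, reduced 5:1 to 1.2 dB above → -23.8 dBFS.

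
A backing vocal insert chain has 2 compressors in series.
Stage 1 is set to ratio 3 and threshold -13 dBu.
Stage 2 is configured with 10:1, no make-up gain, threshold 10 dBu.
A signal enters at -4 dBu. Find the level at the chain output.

-10 dBu

Stage 1: -4 dBu is 9 dB over -13 dBu; at 3:1 that becomes 3 dB over, giving -10 dBu.
Stage 2: -10 dBu is at or below the 10 dBu threshold — no compression; output -10 dBu.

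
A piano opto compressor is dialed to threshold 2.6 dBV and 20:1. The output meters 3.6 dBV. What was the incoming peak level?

22.6 dBV

The compressed level sits 3.6 − 2.6 = 1 dB over threshold.
Before 20:1 compression the overshoot was 1 × 20 = 20 dB, so input = 2.6 + 20 = 22.6 dBV.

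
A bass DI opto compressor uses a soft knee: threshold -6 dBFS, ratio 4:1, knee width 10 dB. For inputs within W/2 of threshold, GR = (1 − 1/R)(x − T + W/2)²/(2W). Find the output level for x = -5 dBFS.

x − T + W/2 = -5 − (-6) + 5 = 6.
GR = (1 − 1/4) × 6² / 20 = 0.75 × 36 / 20 = 1.35 dB.
Output = -5 − 1.35 = -6.35 dBFS.

-6.35 dBFS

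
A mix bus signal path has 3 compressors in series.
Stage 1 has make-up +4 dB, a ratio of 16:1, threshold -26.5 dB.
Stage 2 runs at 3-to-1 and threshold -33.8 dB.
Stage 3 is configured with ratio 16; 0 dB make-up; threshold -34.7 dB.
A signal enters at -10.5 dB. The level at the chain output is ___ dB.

Stage 1: -10.5 dB is 16 dB over -26.5 dB; at 16:1 that becomes 1 dB over, giving -25.5 dB; +4 dB make-up → -21.5 dB.
Stage 2: overshoot 12.3 dB → 12.3/3 = 4.1 dB → -29.7 dB.
Stage 3: overshoot 5 dB → 5/16 = 0.3125 dB → -34.3875 dB.

-34.3875 dB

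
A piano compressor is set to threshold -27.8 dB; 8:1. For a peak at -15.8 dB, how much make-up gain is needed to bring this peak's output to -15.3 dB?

The peak compresses to -27.8 + 12/8 = -26.3 dB.
To reach -15.3 dB requires -15.3 − (-26.3) = 11 dB of make-up.

11 dB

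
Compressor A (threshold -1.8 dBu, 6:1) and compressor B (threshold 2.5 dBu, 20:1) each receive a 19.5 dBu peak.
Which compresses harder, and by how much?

A, by 1.6 dB

A: 21.3 dB over, compressed to 3.55 dB over, so 17.75 dB of GR.
B: 17 dB over, compressed to 0.85 dB over, so 16.15 dB of GR.
A applies 1.6 dB more gain reduction.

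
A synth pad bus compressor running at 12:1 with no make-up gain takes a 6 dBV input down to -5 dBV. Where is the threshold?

Gain reduction = 6 − (-5) = 11 dB; output overshoot = GR / (R − 1) = 11 / 11 = 1 dB.
Threshold = output − output overshoot = -5 − 1 = -6 dBV.

-6 dBV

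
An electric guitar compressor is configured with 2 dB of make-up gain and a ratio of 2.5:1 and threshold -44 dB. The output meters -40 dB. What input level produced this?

Stripping the +2 dB make-up gives -42 dB at the gain stage.
The compressed level sits -42 − (-44) = 2 dB over threshold.
Input overshoot = R × output overshoot = 5 dB → input = -44 + 5 = -39 dB.

-39 dB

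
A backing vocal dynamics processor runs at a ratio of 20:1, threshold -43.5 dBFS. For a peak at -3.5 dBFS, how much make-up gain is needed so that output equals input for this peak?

Overshoot 40 dB → 40/20 = 2 dB after compression, so the compressed level is -43.5 + 2 = -41.5 dBFS.
Make-up = target − compressed = -3.5 − (-41.5) = 38 dB.

38 dB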